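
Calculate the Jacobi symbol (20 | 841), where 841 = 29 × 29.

Pull out 2^2: since 841 ≡ 1 (mod 8), (2/841) = +1, so (2/841)^2 = +1.
Reciprocity: 5 ≡ 1 and 841 ≡ 1 (mod 4), so (5/841) = +(841/5).
Reduce top mod 5: now compute (1/5).
Reached (1/5) = 1. Collecting the sign flips along the way, the symbol is +1.

1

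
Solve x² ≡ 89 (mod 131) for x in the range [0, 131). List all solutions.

Since 131 ≡ 3 (mod 4), a square root of 89 is 89^((131+1)/4) = 89^33 mod 131.
Repeated squaring: 89^2≡61, 89^4≡53, 89^8≡58, 89^16≡89, 89^32≡61 (mod 131).
89^33 = 89^(32+1) ≡ 58 (mod 131).
Check: 58² = 3364 ≡ 89 (mod 131). The two roots are 58 and 73.

58, 73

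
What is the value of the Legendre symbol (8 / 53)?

-1

Pull out 2^3: since 53 ≡ 5 (mod 8), (2/53) = -1, so (2/53)^3 = -1.
Reached (1/53) = 1. Collecting the sign flips along the way, the symbol is -1.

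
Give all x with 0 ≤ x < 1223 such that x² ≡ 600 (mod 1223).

Since 1223 ≡ 3 (mod 4), a square root of 600 is 600^((1223+1)/4) = 600^306 mod 1223.
Repeated squaring: 600^2≡438, 600^4≡1056, 600^8≡983, 600^16≡119, 600^32≡708, 600^64≡1057, 600^128≡650, 600^256≡565 (mod 1223).
600^306 = 600^(256+32+16+2) ≡ 241 (mod 1223).
Check: 241² = 58081 ≡ 600 (mod 1223). The two roots are 241 and 982.

241, 982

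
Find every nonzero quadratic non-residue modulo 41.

3 6 7 11 12 13 14 15 17 19 22 24 26 27 28 29 30 34 35 38

Square k = 1,…,20 (k and 41−k give the same square):
1²=1, 2²=4, 3²=9, 4²=16, 5²=25, 6²=36, 7²≡8, 8²≡23, 9²≡40, 10²≡18, 11²≡39, 12²≡21, 13²≡5, 14²≡32, 15²≡20, 16²≡10, 17²≡2, 18²≡37, 19²≡33, 20²≡31 (mod 41).
The residues are {1, 2, 4, 5, 8, 9, 10, 16, 18, 20, 21, 23, 25, 31, 32, 33, 36, 37, 39, 40}; the non-residues are the remaining 20 nonzero classes.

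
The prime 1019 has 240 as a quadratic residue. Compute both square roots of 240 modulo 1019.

107, 912

Since 1019 ≡ 3 (mod 4), a square root of 240 is 240^((1019+1)/4) = 240^255 mod 1019.
Repeated squaring: 240^2≡536, 240^4≡957, 240^8≡787, 240^16≡836, 240^32≡881, 240^64≡702, 240^128≡627 (mod 1019).
240^255 = 240^(128+64+32+16+8+4+2+1) ≡ 912 (mod 1019).
Check: 912² = 831744 ≡ 240 (mod 1019). The two roots are 107 and 912.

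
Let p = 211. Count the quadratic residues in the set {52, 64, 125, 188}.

(52/211) = +1 → QR.
(64/211) = +1 → QR.
(125/211) = +1 → QR.
(188/211) = +1 → QR.
Total quadratic residues among the 4: 4.

4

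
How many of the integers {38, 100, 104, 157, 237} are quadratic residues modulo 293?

(38/293) = +1 → QR.
(100/293) = +1 → QR.
(104/293) = +1 → QR.
(157/293) = -1 → non-residue.
(237/293) = +1 → QR.
Total quadratic residues among the 5: 4.

4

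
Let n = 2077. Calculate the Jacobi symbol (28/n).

-1

Pull out 2^2: since 2077 ≡ 5 (mod 8), (2/2077) = -1, so (2/2077)^2 = +1.
Reciprocity: 7 ≡ 3 and 2077 ≡ 1 (mod 4), so (7/2077) = +(2077/7).
Reduce top mod 7: now compute (5/7).
Reciprocity: 5 ≡ 1 and 7 ≡ 3 (mod 4), so (5/7) = +(7/5).
Reduce top mod 5: now compute (2/5).
Pull out 2: since 5 ≡ 5 (mod 8), (2/5) = -1.
Reached (1/5) = 1. Collecting the sign flips along the way, the symbol is -1.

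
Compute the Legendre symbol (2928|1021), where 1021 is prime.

1

Euler's criterion: (2928/1021) ≡ 886^510 (mod 1021).
886^2 ≡ 868 (mod 1021)
886^4 ≡ 947 (mod 1021)
886^8 ≡ 371 (mod 1021)
886^16 ≡ 827 (mod 1021)
886^32 ≡ 880 (mod 1021)
886^64 ≡ 482 (mod 1021)
886^128 ≡ 557 (mod 1021)
886^256 ≡ 886 (mod 1021)
886^510 = 886^(256+128+64+32+16+8+4+2) ≡ 1 (mod 1021).
Result is 1, so (2928/1021) = 1.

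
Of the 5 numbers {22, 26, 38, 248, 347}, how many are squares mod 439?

4

(22/439) = +1 → QR.
(26/439) = +1 → QR.
(38/439) = +1 → QR.
(248/439) = -1 → non-residue.
(347/439) = +1 → QR.
Total quadratic residues among the 5: 4.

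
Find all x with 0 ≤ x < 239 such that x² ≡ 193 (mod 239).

Since 239 ≡ 3 (mod 4), a square root of 193 is 193^((239+1)/4) = 193^60 mod 239.
Repeated squaring: 193^2≡204, 193^4≡30, 193^8≡183, 193^16≡29, 193^32≡124 (mod 239).
193^60 = 193^(32+16+8+4) ≡ 162 (mod 239).
Check: 162² = 26244 ≡ 193 (mod 239). The two roots are 77 and 162.

77, 162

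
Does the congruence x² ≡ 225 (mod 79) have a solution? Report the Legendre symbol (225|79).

1

Euler's criterion: (225/79) ≡ 67^39 (mod 79).
67^2 ≡ 65 (mod 79)
67^4 ≡ 38 (mod 79)
67^8 ≡ 22 (mod 79)
67^16 ≡ 10 (mod 79)
67^32 ≡ 21 (mod 79)
67^39 = 67^(32+4+2+1) ≡ 1 (mod 79).
Result is 1, so (225/79) = 1.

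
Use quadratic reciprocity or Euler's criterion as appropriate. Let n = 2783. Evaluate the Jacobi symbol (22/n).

0

Pull out 2: since 2783 ≡ 7 (mod 8), (2/2783) = +1.
Reciprocity: 11 ≡ 3 and 2783 ≡ 3 (mod 4), so (11/2783) = −(2783/11).
Reduce top mod 11: now compute (0/11).
Top reduces to 0: gcd > 1, so the symbol is 0.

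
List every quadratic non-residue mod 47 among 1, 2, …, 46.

5,10,11,13,15,19,20,22,23,26,29,30,31,33,35,38,39,40,41,43,44,45,46

Square k = 1,…,23 (k and 47−k give the same square):
1²=1, 2²=4, 3²=9, 4²=16, 5²=25, 6²=36, 7²≡2, 8²≡17, 9²≡34, 10²≡6, 11²≡27, 12²≡3, 13²≡28, 14²≡8, 15²≡37, 16²≡21, 17²≡7, 18²≡42, 19²≡32, 20²≡24, 21²≡18, 22²≡14, 23²≡12 (mod 47).
The residues are {1, 2, 3, 4, 6, 7, 8, 9, 12, 14, 16, 17, 18, 21, 24, 25, 27, 28, 32, 34, 36, 37, 42}; the non-residues are the remaining 23 nonzero classes.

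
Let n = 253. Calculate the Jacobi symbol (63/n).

Reciprocity: 63 ≡ 3 and 253 ≡ 1 (mod 4), so (63/253) = +(253/63).
Reduce top mod 63: now compute (1/63).
Reached (1/63) = 1. Collecting the sign flips along the way, the symbol is +1.

1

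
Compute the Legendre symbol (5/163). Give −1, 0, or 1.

Reciprocity: 5 ≡ 1 and 163 ≡ 3 (mod 4), so (5/163) = +(163/5).
Reduce top mod 5: now compute (3/5).
Reciprocity: 3 ≡ 3 and 5 ≡ 1 (mod 4), so (3/5) = +(5/3).
Reduce top mod 3: now compute (2/3).
Pull out 2: since 3 ≡ 3 (mod 8), (2/3) = -1.
Reached (1/3) = 1. Collecting the sign flips along the way, the symbol is -1.

-1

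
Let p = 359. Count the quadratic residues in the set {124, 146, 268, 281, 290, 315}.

2

(124/359) = -1 → non-residue.
(146/359) = +1 → QR.
(268/359) = -1 → non-residue.
(281/359) = +1 → QR.
(290/359) = -1 → non-residue.
(315/359) = -1 → non-residue.
Total quadratic residues among the 6: 2.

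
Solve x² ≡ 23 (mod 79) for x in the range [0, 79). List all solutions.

Since 79 ≡ 3 (mod 4), a square root of 23 is 23^((79+1)/4) = 23^20 mod 79.
Repeated squaring: 23^2≡55, 23^4≡23, 23^8≡55, 23^16≡23 (mod 79).
23^20 = 23^(16+4) ≡ 55 (mod 79).
Check: 55² = 3025 ≡ 23 (mod 79). The two roots are 24 and 55.

24, 55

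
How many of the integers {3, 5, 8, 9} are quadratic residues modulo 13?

(3/13) = +1 → QR.
(5/13) = -1 → non-residue.
(8/13) = -1 → non-residue.
(9/13) = +1 → QR.
Total quadratic residues among the 4: 2.

2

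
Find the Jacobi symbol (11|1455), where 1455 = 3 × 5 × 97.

-1

Reciprocity: 11 ≡ 3 and 1455 ≡ 3 (mod 4), so (11/1455) = −(1455/11).
Reduce top mod 11: now compute (3/11).
Reciprocity: 3 ≡ 3 and 11 ≡ 3 (mod 4), so (3/11) = −(11/3).
Reduce top mod 3: now compute (2/3).
Pull out 2: since 3 ≡ 3 (mod 8), (2/3) = -1.
Reached (1/3) = 1. Collecting the sign flips along the way, the symbol is -1.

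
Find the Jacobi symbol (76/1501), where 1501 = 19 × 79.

0

Pull out 2^2: since 1501 ≡ 5 (mod 8), (2/1501) = -1, so (2/1501)^2 = +1.
Reciprocity: 19 ≡ 3 and 1501 ≡ 1 (mod 4), so (19/1501) = +(1501/19).
Reduce top mod 19: now compute (0/19).
Top reduces to 0: gcd > 1, so the symbol is 0.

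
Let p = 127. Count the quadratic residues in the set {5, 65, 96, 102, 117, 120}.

(5/127) = -1 → non-residue.
(65/127) = -1 → non-residue.
(96/127) = -1 → non-residue.
(102/127) = -1 → non-residue.
(117/127) = +1 → QR.
(120/127) = +1 → QR.
Total quadratic residues among the 6: 2.

2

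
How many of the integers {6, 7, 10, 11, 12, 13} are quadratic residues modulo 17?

1

(6/17) = -1 → non-residue.
(7/17) = -1 → non-residue.
(10/17) = -1 → non-residue.
(11/17) = -1 → non-residue.
(12/17) = -1 → non-residue.
(13/17) = +1 → QR.
Total quadratic residues among the 6: 1.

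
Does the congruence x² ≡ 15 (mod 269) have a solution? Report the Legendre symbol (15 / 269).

-1

Reciprocity: 15 ≡ 3 and 269 ≡ 1 (mod 4), so (15/269) = +(269/15).
Reduce top mod 15: now compute (14/15).
Pull out 2: since 15 ≡ 7 (mod 8), (2/15) = +1.
Reciprocity: 7 ≡ 3 and 15 ≡ 3 (mod 4), so (7/15) = −(15/7).
Reduce top mod 7: now compute (1/7).
Reached (1/7) = 1. Collecting the sign flips along the way, the symbol is -1.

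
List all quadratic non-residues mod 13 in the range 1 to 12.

Square k = 1,…,6 (k and 13−k give the same square):
1²=1, 2²=4, 3²=9, 4²≡3, 5²≡12, 6²≡10 (mod 13).
The residues are {1, 3, 4, 9, 10, 12}; the non-residues are the remaining 6 nonzero classes.

2 5 6 7 8 11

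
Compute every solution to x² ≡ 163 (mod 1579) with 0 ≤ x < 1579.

Since 1579 ≡ 3 (mod 4), a square root of 163 is 163^((1579+1)/4) = 163^395 mod 1579.
Repeated squaring: 163^2≡1305, 163^4≡863, 163^8≡1060, 163^16≡931, 163^32≡1469, 163^64≡1047, 163^128≡383, 163^256≡1421 (mod 1579).
163^395 = 163^(256+128+8+2+1) ≡ 70 (mod 1579).
Check: 70² = 4900 ≡ 163 (mod 1579). The two roots are 70 and 1509.

70, 1509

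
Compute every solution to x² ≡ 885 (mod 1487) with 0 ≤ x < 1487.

Since 1487 ≡ 3 (mod 4), a square root of 885 is 885^((1487+1)/4) = 885^372 mod 1487.
Repeated squaring: 885^2≡1063, 885^4≡1336, 885^8≡496, 885^16≡661, 885^32≡1230, 885^64≡621, 885^128≡508, 885^256≡813 (mod 1487).
885^372 = 885^(256+64+32+16+4) ≡ 175 (mod 1487).
Check: 175² = 30625 ≡ 885 (mod 1487). The two roots are 175 and 1312.

175, 1312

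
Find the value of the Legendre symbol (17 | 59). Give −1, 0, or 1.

1

Reciprocity: 17 ≡ 1 and 59 ≡ 3 (mod 4), so (17/59) = +(59/17).
Reduce top mod 17: now compute (8/17).
Pull out 2^3: since 17 ≡ 1 (mod 8), (2/17) = +1, so (2/17)^3 = +1.
Reached (1/17) = 1. Collecting the sign flips along the way, the symbol is +1.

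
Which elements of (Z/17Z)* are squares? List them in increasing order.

1 2 4 8 9 13 15 16

Square k = 1,…,8 (k and 17−k give the same square):
1²=1, 2²=4, 3²=9, 4²=16, 5²≡8, 6²≡2, 7²≡15, 8²≡13 (mod 17).
So the quadratic residues mod 17 are {1, 2, 4, 8, 9, 13, 15, 16}.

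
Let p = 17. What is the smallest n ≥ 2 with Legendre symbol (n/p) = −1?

(2/17) = +1, so 2 is a residue.
(3/17) = −1, so 3 is the smallest positive non-residue mod 17.

3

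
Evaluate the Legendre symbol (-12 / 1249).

1

First reduce: -12 ≡ 1237 (mod 1249).
Reciprocity: 1237 ≡ 1 and 1249 ≡ 1 (mod 4), so (1237/1249) = +(1249/1237).
Reduce top mod 1237: now compute (12/1237).
Pull out 2^2: since 1237 ≡ 5 (mod 8), (2/1237) = -1, so (2/1237)^2 = +1.
Reciprocity: 3 ≡ 3 and 1237 ≡ 1 (mod 4), so (3/1237) = +(1237/3).
Reduce top mod 3: now compute (1/3).
Reached (1/3) = 1. Collecting the sign flips along the way, the symbol is +1.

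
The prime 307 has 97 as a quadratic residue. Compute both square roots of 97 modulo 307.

149, 158

Since 307 ≡ 3 (mod 4), a square root of 97 is 97^((307+1)/4) = 97^77 mod 307.
Repeated squaring: 97^2≡199, 97^4≡305, 97^8≡4, 97^16≡16, 97^32≡256, 97^64≡145 (mod 307).
97^77 = 97^(64+8+4+1) ≡ 149 (mod 307).
Check: 149² = 22201 ≡ 97 (mod 307). The two roots are 149 and 158.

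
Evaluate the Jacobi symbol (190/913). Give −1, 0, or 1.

Pull out 2: since 913 ≡ 1 (mod 8), (2/913) = +1.
Reciprocity: 95 ≡ 3 and 913 ≡ 1 (mod 4), so (95/913) = +(913/95).
Reduce top mod 95: now compute (58/95).
Pull out 2: since 95 ≡ 7 (mod 8), (2/95) = +1.
Reciprocity: 29 ≡ 1 and 95 ≡ 3 (mod 4), so (29/95) = +(95/29).
Reduce top mod 29: now compute (8/29).
Pull out 2^3: since 29 ≡ 5 (mod 8), (2/29) = -1, so (2/29)^3 = -1.
Reached (1/29) = 1. Collecting the sign flips along the way, the symbol is -1.

-1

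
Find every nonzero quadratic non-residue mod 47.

Square k = 1,…,23 (k and 47−k give the same square):
1²=1, 2²=4, 3²=9, 4²=16, 5²=25, 6²=36, 7²≡2, 8²≡17, 9²≡34, 10²≡6, 11²≡27, 12²≡3, 13²≡28, 14²≡8, 15²≡37, 16²≡21, 17²≡7, 18²≡42, 19²≡32, 20²≡24, 21²≡18, 22²≡14, 23²≡12 (mod 47).
The residues are {1, 2, 3, 4, 6, 7, 8, 9, 12, 14, 16, 17, 18, 21, 24, 25, 27, 28, 32, 34, 36, 37, 42}; the non-residues are the remaining 23 nonzero classes.

5 10 11 13 15 19 20 22 23 26 29 30 31 33 35 38 39 40 41 43 44 45 46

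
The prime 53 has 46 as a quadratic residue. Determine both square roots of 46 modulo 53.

24, 29

53 ≡ 1 (mod 4), so we find a root by search.
Trying successive values, 24² = 576 ≡ 46 (mod 53). The other root is 53 − 24 = 29.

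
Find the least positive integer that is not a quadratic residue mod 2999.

17

(2/2999) = +1, so 2 is a residue.
(3/2999) = +1, so 3 is a residue.
(4/2999) = +1, so 4 is a residue.
(5/2999) = +1, so 5 is a residue.
(6/2999) = +1, so 6 is a residue.
(7/2999) = +1, so 7 is a residue.
(8/2999) = +1, so 8 is a residue.
(9/2999) = +1, so 9 is a residue.
(10/2999) = +1, so 10 is a residue.
(11/2999) = +1, so 11 is a residue.
(12/2999) = +1, so 12 is a residue.
(13/2999) = +1, so 13 is a residue.
(14/2999) = +1, so 14 is a residue.
(15/2999) = +1, so 15 is a residue.
(16/2999) = +1, so 16 is a residue.
(17/2999) = −1, so 17 is the smallest positive non-residue mod 2999.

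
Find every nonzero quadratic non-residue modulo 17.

3 5 6 7 10 11 12 14

Square k = 1,…,8 (k and 17−k give the same square):
1²=1, 2²=4, 3²=9, 4²=16, 5²≡8, 6²≡2, 7²≡15, 8²≡13 (mod 17).
The residues are {1, 2, 4, 8, 9, 13, 15, 16}; the non-residues are the remaining 8 nonzero classes.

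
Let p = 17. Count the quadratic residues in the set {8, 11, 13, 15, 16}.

4

(8/17) = +1 → QR.
(11/17) = -1 → non-residue.
(13/17) = +1 → QR.
(15/17) = +1 → QR.
(16/17) = +1 → QR.
Total quadratic residues among the 5: 4.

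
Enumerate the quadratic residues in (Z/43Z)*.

Square k = 1,…,21 (k and 43−k give the same square):
1²=1, 2²=4, 3²=9, 4²=16, 5²=25, 6²=36, 7²≡6, 8²≡21, 9²≡38, 10²≡14, 11²≡35, 12²≡15, 13²≡40, 14²≡24, 15²≡10, 16²≡41, 17²≡31, 18²≡23, 19²≡17, 20²≡13, 21²≡11 (mod 43).
So the quadratic residues mod 43 are {1, 4, 6, 9, 10, 11, 13, 14, 15, 16, 17, 21, 23, 24, 25, 31, 35, 36, 38, 40, 41}.

1 4 6 9 10 11 13 14 15 16 17 21 23 24 25 31 35 36 38 40 41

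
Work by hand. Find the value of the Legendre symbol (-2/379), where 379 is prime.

1

Euler's criterion: (-2/379) ≡ 377^189 (mod 379).
377^2 ≡ 4 (mod 379)
377^4 ≡ 16 (mod 379)
377^8 ≡ 256 (mod 379)
377^16 ≡ 348 (mod 379)
377^32 ≡ 203 (mod 379)
377^64 ≡ 277 (mod 379)
377^128 ≡ 171 (mod 379)
377^189 = 377^(128+32+16+8+4+1) ≡ 1 (mod 379).
Result is 1, so (-2/379) = 1.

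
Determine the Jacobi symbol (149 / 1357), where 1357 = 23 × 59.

Reciprocity: 149 ≡ 1 and 1357 ≡ 1 (mod 4), so (149/1357) = +(1357/149).
Reduce top mod 149: now compute (16/149).
Pull out 2^4: since 149 ≡ 5 (mod 8), (2/149) = -1, so (2/149)^4 = +1.
Reached (1/149) = 1. Collecting the sign flips along the way, the symbol is +1.

1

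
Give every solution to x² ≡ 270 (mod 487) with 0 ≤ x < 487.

210, 277

Since 487 ≡ 3 (mod 4), a square root of 270 is 270^((487+1)/4) = 270^122 mod 487.
Repeated squaring: 270^2≡337, 270^4≡98, 270^8≡351, 270^16≡477, 270^32≡100, 270^64≡260 (mod 487).
270^122 = 270^(64+32+16+8+2) ≡ 277 (mod 487).
Check: 277² = 76729 ≡ 270 (mod 487). The two roots are 210 and 277.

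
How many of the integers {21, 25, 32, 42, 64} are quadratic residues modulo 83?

3

(21/83) = +1 → QR.
(25/83) = +1 → QR.
(32/83) = -1 → non-residue.
(42/83) = -1 → non-residue.
(64/83) = +1 → QR.
Total quadratic residues among the 5: 3.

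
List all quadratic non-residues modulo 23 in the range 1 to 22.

Square k = 1,…,11 (k and 23−k give the same square):
1²=1, 2²=4, 3²=9, 4²=16, 5²≡2, 6²≡13, 7²≡3, 8²≡18, 9²≡12, 10²≡8, 11²≡6 (mod 23).
The residues are {1, 2, 3, 4, 6, 8, 9, 12, 13, 16, 18}; the non-residues are the remaining 11 nonzero classes.

5,7,10,11,14,15,17,19,20,21,22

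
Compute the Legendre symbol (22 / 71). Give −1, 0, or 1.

Pull out 2: since 71 ≡ 7 (mod 8), (2/71) = +1.
Reciprocity: 11 ≡ 3 and 71 ≡ 3 (mod 4), so (11/71) = −(71/11).
Reduce top mod 11: now compute (5/11).
Reciprocity: 5 ≡ 1 and 11 ≡ 3 (mod 4), so (5/11) = +(11/5).
Reduce top mod 5: now compute (1/5).
Reached (1/5) = 1. Collecting the sign flips along the way, the symbol is -1.

-1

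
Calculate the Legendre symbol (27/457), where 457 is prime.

Reciprocity: 27 ≡ 3 and 457 ≡ 1 (mod 4), so (27/457) = +(457/27).
Reduce top mod 27: now compute (25/27).
Reciprocity: 25 ≡ 1 and 27 ≡ 3 (mod 4), so (25/27) = +(27/25).
Reduce top mod 25: now compute (2/25).
Pull out 2: since 25 ≡ 1 (mod 8), (2/25) = +1.
Reached (1/25) = 1. Collecting the sign flips along the way, the symbol is +1.

1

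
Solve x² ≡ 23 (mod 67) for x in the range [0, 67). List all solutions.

Since 67 ≡ 3 (mod 4), a square root of 23 is 23^((67+1)/4) = 23^17 mod 67.
Repeated squaring: 23^2≡60, 23^4≡49, 23^8≡56, 23^16≡54 (mod 67).
23^17 = 23^(16+1) ≡ 36 (mod 67).
Check: 36² = 1296 ≡ 23 (mod 67). The two roots are 31 and 36.

31, 36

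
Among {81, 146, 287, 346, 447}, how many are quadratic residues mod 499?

4

(81/499) = +1 → QR.
(146/499) = -1 → non-residue.
(287/499) = +1 → QR.
(346/499) = +1 → QR.
(447/499) = +1 → QR.
Total quadratic residues among the 5: 4.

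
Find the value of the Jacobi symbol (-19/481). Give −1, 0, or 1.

1

First reduce: -19 ≡ 462 (mod 481).
Pull out 2: since 481 ≡ 1 (mod 8), (2/481) = +1.
Reciprocity: 231 ≡ 3 and 481 ≡ 1 (mod 4), so (231/481) = +(481/231).
Reduce top mod 231: now compute (19/231).
Reciprocity: 19 ≡ 3 and 231 ≡ 3 (mod 4), so (19/231) = −(231/19).
Reduce top mod 19: now compute (3/19).
Reciprocity: 3 ≡ 3 and 19 ≡ 3 (mod 4), so (3/19) = −(19/3).
Reduce top mod 3: now compute (1/3).
Reached (1/3) = 1. Collecting the sign flips along the way, the symbol is +1.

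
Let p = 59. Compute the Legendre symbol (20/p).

Pull out 2^2: since 59 ≡ 3 (mod 8), (2/59) = -1, so (2/59)^2 = +1.
Reciprocity: 5 ≡ 1 and 59 ≡ 3 (mod 4), so (5/59) = +(59/5).
Reduce top mod 5: now compute (4/5).
Pull out 2^2: since 5 ≡ 5 (mod 8), (2/5) = -1, so (2/5)^2 = +1.
Reached (1/5) = 1. Collecting the sign flips along the way, the symbol is +1.

1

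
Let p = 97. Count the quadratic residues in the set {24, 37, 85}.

2

(24/97) = +1 → QR.
(37/97) = -1 → non-residue.
(85/97) = +1 → QR.
Total quadratic residues among the 3: 2.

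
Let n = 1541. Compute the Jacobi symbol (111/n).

Reciprocity: 111 ≡ 3 and 1541 ≡ 1 (mod 4), so (111/1541) = +(1541/111).
Reduce top mod 111: now compute (98/111).
Pull out 2: since 111 ≡ 7 (mod 8), (2/111) = +1.
Reciprocity: 49 ≡ 1 and 111 ≡ 3 (mod 4), so (49/111) = +(111/49).
Reduce top mod 49: now compute (13/49).
Reciprocity: 13 ≡ 1 and 49 ≡ 1 (mod 4), so (13/49) = +(49/13).
Reduce top mod 13: now compute (10/13).
Pull out 2: since 13 ≡ 5 (mod 8), (2/13) = -1.
Reciprocity: 5 ≡ 1 and 13 ≡ 1 (mod 4), so (5/13) = +(13/5).
Reduce top mod 5: now compute (3/5).
Reciprocity: 3 ≡ 3 and 5 ≡ 1 (mod 4), so (3/5) = +(5/3).
Reduce top mod 3: now compute (2/3).
Pull out 2: since 3 ≡ 3 (mod 8), (2/3) = -1.
Reached (1/3) = 1. Collecting the sign flips along the way, the symbol is +1.

1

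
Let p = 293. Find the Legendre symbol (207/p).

Euler's criterion: (207/293) ≡ 207^146 (mod 293).
207^2 ≡ 71 (mod 293)
207^4 ≡ 60 (mod 293)
207^8 ≡ 84 (mod 293)
207^16 ≡ 24 (mod 293)
207^32 ≡ 283 (mod 293)
207^64 ≡ 100 (mod 293)
207^128 ≡ 38 (mod 293)
207^146 = 207^(128+16+2) ≡ 292 (mod 293).
Result is 292 ≡ −1, so (207/293) = −1.

-1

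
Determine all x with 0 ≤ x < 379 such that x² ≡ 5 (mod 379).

Since 379 ≡ 3 (mod 4), a square root of 5 is 5^((379+1)/4) = 5^95 mod 379.
Repeated squaring: 5^2≡25, 5^4≡246, 5^8≡255, 5^16≡216, 5^32≡39, 5^64≡5 (mod 379).
5^95 = 5^(64+16+8+4+2+1) ≡ 39 (mod 379).
Check: 39² = 1521 ≡ 5 (mod 379). The two roots are 39 and 340.

39, 340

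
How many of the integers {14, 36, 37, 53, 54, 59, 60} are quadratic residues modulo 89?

2

(14/89) = -1 → non-residue.
(36/89) = +1 → QR.
(37/89) = -1 → non-residue.
(53/89) = +1 → QR.
(54/89) = -1 → non-residue.
(59/89) = -1 → non-residue.
(60/89) = -1 → non-residue.
Total quadratic residues among the 7: 2.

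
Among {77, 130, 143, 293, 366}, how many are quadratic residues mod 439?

3

(77/439) = +1 → QR.
(130/439) = +1 → QR.
(143/439) = +1 → QR.
(293/439) = -1 → non-residue.
(366/439) = -1 → non-residue.
Total quadratic residues among the 5: 3.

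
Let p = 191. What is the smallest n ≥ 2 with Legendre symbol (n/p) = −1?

(2/191) = +1, so 2 is a residue.
(3/191) = +1, so 3 is a residue.
(4/191) = +1, so 4 is a residue.
(5/191) = +1, so 5 is a residue.
(6/191) = +1, so 6 is a residue.
(7/191) = −1, so 7 is the smallest positive non-residue mod 191.

7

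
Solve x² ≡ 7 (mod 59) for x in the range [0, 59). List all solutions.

19, 40

Since 59 ≡ 3 (mod 4), a square root of 7 is 7^((59+1)/4) = 7^15 mod 59.
Repeated squaring: 7^2≡49, 7^4≡41, 7^8≡29 (mod 59).
7^15 = 7^(8+4+2+1) ≡ 19 (mod 59).
Check: 19² = 361 ≡ 7 (mod 59). The two roots are 19 and 40.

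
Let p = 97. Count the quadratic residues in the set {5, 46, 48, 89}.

2

(5/97) = -1 → non-residue.
(46/97) = -1 → non-residue.
(48/97) = +1 → QR.
(89/97) = +1 → QR.
Total quadratic residues among the 4: 2.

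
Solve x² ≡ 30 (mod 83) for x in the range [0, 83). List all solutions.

14, 69

Since 83 ≡ 3 (mod 4), a square root of 30 is 30^((83+1)/4) = 30^21 mod 83.
Repeated squaring: 30^2≡70, 30^4≡3, 30^8≡9, 30^16≡81 (mod 83).
30^21 = 30^(16+4+1) ≡ 69 (mod 83).
Check: 69² = 4761 ≡ 30 (mod 83). The two roots are 14 and 69.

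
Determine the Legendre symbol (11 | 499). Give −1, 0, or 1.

-1

Reciprocity: 11 ≡ 3 and 499 ≡ 3 (mod 4), so (11/499) = −(499/11).
Reduce top mod 11: now compute (4/11).
Pull out 2^2: since 11 ≡ 3 (mod 8), (2/11) = -1, so (2/11)^2 = +1.
Reached (1/11) = 1. Collecting the sign flips along the way, the symbol is -1.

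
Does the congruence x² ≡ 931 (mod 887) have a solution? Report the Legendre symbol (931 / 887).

First reduce: 931 ≡ 44 (mod 887).
Pull out 2^2: since 887 ≡ 7 (mod 8), (2/887) = +1, so (2/887)^2 = +1.
Reciprocity: 11 ≡ 3 and 887 ≡ 3 (mod 4), so (11/887) = −(887/11).
Reduce top mod 11: now compute (7/11).
Reciprocity: 7 ≡ 3 and 11 ≡ 3 (mod 4), so (7/11) = −(11/7).
Reduce top mod 7: now compute (4/7).
Pull out 2^2: since 7 ≡ 7 (mod 8), (2/7) = +1, so (2/7)^2 = +1.
Reached (1/7) = 1. Collecting the sign flips along the way, the symbol is +1.

1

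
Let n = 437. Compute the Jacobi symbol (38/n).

Pull out 2: since 437 ≡ 5 (mod 8), (2/437) = -1.
Reciprocity: 19 ≡ 3 and 437 ≡ 1 (mod 4), so (19/437) = +(437/19).
Reduce top mod 19: now compute (0/19).
Top reduces to 0: gcd > 1, so the symbol is 0.

0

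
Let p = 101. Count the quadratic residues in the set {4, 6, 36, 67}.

3

(4/101) = +1 → QR.
(6/101) = +1 → QR.
(36/101) = +1 → QR.
(67/101) = -1 → non-residue.
Total quadratic residues among the 4: 3.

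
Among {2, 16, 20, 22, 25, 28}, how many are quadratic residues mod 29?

5

(2/29) = -1 → non-residue.
(16/29) = +1 → QR.
(20/29) = +1 → QR.
(22/29) = +1 → QR.
(25/29) = +1 → QR.
(28/29) = +1 → QR.
Total quadratic residues among the 6: 5.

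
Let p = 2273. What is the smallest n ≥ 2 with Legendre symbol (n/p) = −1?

(2/2273) = +1, so 2 is a residue.
(3/2273) = −1, so 3 is the smallest positive non-residue mod 2273.

3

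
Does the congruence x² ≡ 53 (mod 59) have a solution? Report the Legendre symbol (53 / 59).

Euler's criterion: (53/59) ≡ 53^29 (mod 59).
53^2 ≡ 36 (mod 59)
53^4 ≡ 57 (mod 59)
53^8 ≡ 4 (mod 59)
53^16 ≡ 16 (mod 59)
53^29 = 53^(16+8+4+1) ≡ 1 (mod 59).
Result is 1, so (53/59) = 1.

1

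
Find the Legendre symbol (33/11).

First reduce: 33 ≡ 0 (mod 11).
Top reduces to 0: gcd > 1, so the symbol is 0.

0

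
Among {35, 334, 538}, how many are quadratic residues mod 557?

(35/557) = -1 → non-residue.
(334/557) = -1 → non-residue.
(538/557) = +1 → QR.
Total quadratic residues among the 3: 1.

1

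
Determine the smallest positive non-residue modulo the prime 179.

(2/179) = −1, so 2 is the smallest positive non-residue mod 179.

2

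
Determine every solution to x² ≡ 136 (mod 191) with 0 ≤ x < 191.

30, 161

Since 191 ≡ 3 (mod 4), a square root of 136 is 136^((191+1)/4) = 136^48 mod 191.
Repeated squaring: 136^2≡160, 136^4≡6, 136^8≡36, 136^16≡150, 136^32≡153 (mod 191).
136^48 = 136^(32+16) ≡ 30 (mod 191).
Check: 30² = 900 ≡ 136 (mod 191). The two roots are 30 and 161.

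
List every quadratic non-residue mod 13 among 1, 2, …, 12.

2, 5, 6, 7, 8, 11

Square k = 1,…,6 (k and 13−k give the same square):
1²=1, 2²=4, 3²=9, 4²≡3, 5²≡12, 6²≡10 (mod 13).
The residues are {1, 3, 4, 9, 10, 12}; the non-residues are the remaining 6 nonzero classes.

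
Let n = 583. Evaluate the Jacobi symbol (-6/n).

1

First reduce: -6 ≡ 577 (mod 583).
Reciprocity: 577 ≡ 1 and 583 ≡ 3 (mod 4), so (577/583) = +(583/577).
Reduce top mod 577: now compute (6/577).
Pull out 2: since 577 ≡ 1 (mod 8), (2/577) = +1.
Reciprocity: 3 ≡ 3 and 577 ≡ 1 (mod 4), so (3/577) = +(577/3).
Reduce top mod 3: now compute (1/3).
Reached (1/3) = 1. Collecting the sign flips along the way, the symbol is +1.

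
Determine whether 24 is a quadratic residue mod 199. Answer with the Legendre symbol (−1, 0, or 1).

-1

Pull out 2^3: since 199 ≡ 7 (mod 8), (2/199) = +1, so (2/199)^3 = +1.
Reciprocity: 3 ≡ 3 and 199 ≡ 3 (mod 4), so (3/199) = −(199/3).
Reduce top mod 3: now compute (1/3).
Reached (1/3) = 1. Collecting the sign flips along the way, the symbol is -1.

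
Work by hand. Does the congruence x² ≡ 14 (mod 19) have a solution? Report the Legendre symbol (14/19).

-1

Pull out 2: since 19 ≡ 3 (mod 8), (2/19) = -1.
Reciprocity: 7 ≡ 3 and 19 ≡ 3 (mod 4), so (7/19) = −(19/7).
Reduce top mod 7: now compute (5/7).
Reciprocity: 5 ≡ 1 and 7 ≡ 3 (mod 4), so (5/7) = +(7/5).
Reduce top mod 5: now compute (2/5).
Pull out 2: since 5 ≡ 5 (mod 8), (2/5) = -1.
Reached (1/5) = 1. Collecting the sign flips along the way, the symbol is -1.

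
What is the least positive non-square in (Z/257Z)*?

(2/257) = +1, so 2 is a residue.
(3/257) = −1, so 3 is the smallest positive non-residue mod 257.

3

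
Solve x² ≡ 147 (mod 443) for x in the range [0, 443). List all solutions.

132, 311

Since 443 ≡ 3 (mod 4), a square root of 147 is 147^((443+1)/4) = 147^111 mod 443.
Repeated squaring: 147^2≡345, 147^4≡301, 147^8≡229, 147^16≡167, 147^32≡423, 147^64≡400 (mod 443).
147^111 = 147^(64+32+8+4+2+1) ≡ 311 (mod 443).
Check: 311² = 96721 ≡ 147 (mod 443). The two roots are 132 and 311.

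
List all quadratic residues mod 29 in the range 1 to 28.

Square k = 1,…,14 (k and 29−k give the same square):
1²=1, 2²=4, 3²=9, 4²=16, 5²=25, 6²≡7, 7²≡20, 8²≡6, 9²≡23, 10²≡13, 11²≡5, 12²≡28, 13²≡24, 14²≡22 (mod 29).
So the quadratic residues mod 29 are {1, 4, 5, 6, 7, 9, 13, 16, 20, 22, 23, 24, 25, 28}.

1, 4, 5, 6, 7, 9, 13, 16, 20, 22, 23, 24, 25, 28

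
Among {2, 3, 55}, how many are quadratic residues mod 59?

(2/59) = -1 → non-residue.
(3/59) = +1 → QR.
(55/59) = -1 → non-residue.
Total quadratic residues among the 3: 1.

1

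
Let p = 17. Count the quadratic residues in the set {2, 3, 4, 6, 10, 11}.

(2/17) = +1 → QR.
(3/17) = -1 → non-residue.
(4/17) = +1 → QR.
(6/17) = -1 → non-residue.
(10/17) = -1 → non-residue.
(11/17) = -1 → non-residue.
Total quadratic residues among the 6: 2.

2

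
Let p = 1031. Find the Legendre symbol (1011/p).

Reciprocity: 1011 ≡ 3 and 1031 ≡ 3 (mod 4), so (1011/1031) = −(1031/1011).
Reduce top mod 1011: now compute (20/1011).
Pull out 2^2: since 1011 ≡ 3 (mod 8), (2/1011) = -1, so (2/1011)^2 = +1.
Reciprocity: 5 ≡ 1 and 1011 ≡ 3 (mod 4), so (5/1011) = +(1011/5).
Reduce top mod 5: now compute (1/5).
Reached (1/5) = 1. Collecting the sign flips along the way, the symbol is -1.

-1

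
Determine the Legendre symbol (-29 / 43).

1

First reduce: -29 ≡ 14 (mod 43).
Pull out 2: since 43 ≡ 3 (mod 8), (2/43) = -1.
Reciprocity: 7 ≡ 3 and 43 ≡ 3 (mod 4), so (7/43) = −(43/7).
Reduce top mod 7: now compute (1/7).
Reached (1/7) = 1. Collecting the sign flips along the way, the symbol is +1.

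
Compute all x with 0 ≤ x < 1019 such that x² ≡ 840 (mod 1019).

Since 1019 ≡ 3 (mod 4), a square root of 840 is 840^((1019+1)/4) = 840^255 mod 1019.
Repeated squaring: 840^2≡452, 840^4≡504, 840^8≡285, 840^16≡724, 840^32≡410, 840^64≡984, 840^128≡206 (mod 1019).
840^255 = 840^(128+64+32+16+8+4+2+1) ≡ 725 (mod 1019).
Check: 725² = 525625 ≡ 840 (mod 1019). The two roots are 294 and 725.

294, 725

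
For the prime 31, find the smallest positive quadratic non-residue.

(2/31) = +1, so 2 is a residue.
(3/31) = −1, so 3 is the smallest positive non-residue mod 31.

3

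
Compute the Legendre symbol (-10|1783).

First reduce: -10 ≡ 1773 (mod 1783).
Reciprocity: 1773 ≡ 1 and 1783 ≡ 3 (mod 4), so (1773/1783) = +(1783/1773).
Reduce top mod 1773: now compute (10/1773).
Pull out 2: since 1773 ≡ 5 (mod 8), (2/1773) = -1.
Reciprocity: 5 ≡ 1 and 1773 ≡ 1 (mod 4), so (5/1773) = +(1773/5).
Reduce top mod 5: now compute (3/5).
Reciprocity: 3 ≡ 3 and 5 ≡ 1 (mod 4), so (3/5) = +(5/3).
Reduce top mod 3: now compute (2/3).
Pull out 2: since 3 ≡ 3 (mod 8), (2/3) = -1.
Reached (1/3) = 1. Collecting the sign flips along the way, the symbol is +1.

1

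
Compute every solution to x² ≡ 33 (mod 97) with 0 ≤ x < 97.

18, 79

97 ≡ 1 (mod 4), so we find a root by search.
Trying successive values, 18² = 324 ≡ 33 (mod 97). The other root is 97 − 18 = 79.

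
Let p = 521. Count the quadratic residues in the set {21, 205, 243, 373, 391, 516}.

(21/521) = +1 → QR.
(205/521) = -1 → non-residue.
(243/521) = -1 → non-residue.
(373/521) = +1 → QR.
(391/521) = +1 → QR.
(516/521) = +1 → QR.
Total quadratic residues among the 6: 4.

4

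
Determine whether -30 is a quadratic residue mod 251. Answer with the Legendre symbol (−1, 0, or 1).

Euler's criterion: (-30/251) ≡ 221^125 (mod 251).
221^2 ≡ 147 (mod 251)
221^4 ≡ 23 (mod 251)
221^8 ≡ 27 (mod 251)
221^16 ≡ 227 (mod 251)
221^32 ≡ 74 (mod 251)
221^64 ≡ 205 (mod 251)
221^125 = 221^(64+32+16+8+4+1) ≡ 1 (mod 251).
Result is 1, so (-30/251) = 1.

1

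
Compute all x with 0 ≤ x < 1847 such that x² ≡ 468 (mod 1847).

Since 1847 ≡ 3 (mod 4), a square root of 468 is 468^((1847+1)/4) = 468^462 mod 1847.
Repeated squaring: 468^2≡1078, 468^4≡321, 468^8≡1456, 468^16≡1427, 468^32≡935, 468^64≡594, 468^128≡59, 468^256≡1634 (mod 1847).
468^462 = 468^(256+128+64+8+4+2) ≡ 921 (mod 1847).
Check: 921² = 848241 ≡ 468 (mod 1847). The two roots are 921 and 926.

921, 926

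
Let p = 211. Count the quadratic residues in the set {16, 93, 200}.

2

(16/211) = +1 → QR.
(93/211) = +1 → QR.
(200/211) = -1 → non-residue.
Total quadratic residues among the 3: 2.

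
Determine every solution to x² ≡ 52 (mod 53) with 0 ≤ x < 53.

53 ≡ 1 (mod 4), so we find a root by search.
Trying successive values, 23² = 529 ≡ 52 (mod 53). The other root is 53 − 23 = 30.

23, 30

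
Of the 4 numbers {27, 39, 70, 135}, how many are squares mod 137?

(27/137) = -1 → non-residue.
(39/137) = +1 → QR.
(70/137) = -1 → non-residue.
(135/137) = +1 → QR.
Total quadratic residues among the 4: 2.

2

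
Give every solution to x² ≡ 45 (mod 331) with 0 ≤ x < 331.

Since 331 ≡ 3 (mod 4), a square root of 45 is 45^((331+1)/4) = 45^83 mod 331.
Repeated squaring: 45^2≡39, 45^4≡197, 45^8≡82, 45^16≡104, 45^32≡224, 45^64≡195 (mod 331).
45^83 = 45^(64+16+2+1) ≡ 294 (mod 331).
Check: 294² = 86436 ≡ 45 (mod 331). The two roots are 37 and 294.

37, 294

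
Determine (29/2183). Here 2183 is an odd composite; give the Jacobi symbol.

-1

Reciprocity: 29 ≡ 1 and 2183 ≡ 3 (mod 4), so (29/2183) = +(2183/29).
Reduce top mod 29: now compute (8/29).
Pull out 2^3: since 29 ≡ 5 (mod 8), (2/29) = -1, so (2/29)^3 = -1.
Reached (1/29) = 1. Collecting the sign flips along the way, the symbol is -1.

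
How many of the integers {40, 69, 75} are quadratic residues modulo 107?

(40/107) = +1 → QR.
(69/107) = +1 → QR.
(75/107) = +1 → QR.
Total quadratic residues among the 3: 3.

3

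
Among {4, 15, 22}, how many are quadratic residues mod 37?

1

(4/37) = +1 → QR.
(15/37) = -1 → non-residue.
(22/37) = -1 → non-residue.
Total quadratic residues among the 3: 1.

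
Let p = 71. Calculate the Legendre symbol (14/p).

Pull out 2: since 71 ≡ 7 (mod 8), (2/71) = +1.
Reciprocity: 7 ≡ 3 and 71 ≡ 3 (mod 4), so (7/71) = −(71/7).
Reduce top mod 7: now compute (1/7).
Reached (1/7) = 1. Collecting the sign flips along the way, the symbol is -1.

-1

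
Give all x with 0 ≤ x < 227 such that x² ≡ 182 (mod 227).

Since 227 ≡ 3 (mod 4), a square root of 182 is 182^((227+1)/4) = 182^57 mod 227.
Repeated squaring: 182^2≡209, 182^4≡97, 182^8≡102, 182^16≡189, 182^32≡82 (mod 227).
182^57 = 182^(32+16+8+1) ≡ 78 (mod 227).
Check: 78² = 6084 ≡ 182 (mod 227). The two roots are 78 and 149.

78, 149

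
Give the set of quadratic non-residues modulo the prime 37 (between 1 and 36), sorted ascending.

Square k = 1,…,18 (k and 37−k give the same square):
1²=1, 2²=4, 3²=9, 4²=16, 5²=25, 6²=36, 7²≡12, 8²≡27, 9²≡7, 10²≡26, 11²≡10, 12²≡33, 13²≡21, 14²≡11, 15²≡3, 16²≡34, 17²≡30, 18²≡28 (mod 37).
The residues are {1, 3, 4, 7, 9, 10, 11, 12, 16, 21, 25, 26, 27, 28, 30, 33, 34, 36}; the non-residues are the remaining 18 nonzero classes.

2, 5, 6, 8, 13, 14, 15, 17, 18, 19, 20, 22, 23, 24, 29, 31, 32, 35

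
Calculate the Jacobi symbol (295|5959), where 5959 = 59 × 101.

Reciprocity: 295 ≡ 3 and 5959 ≡ 3 (mod 4), so (295/5959) = −(5959/295).
Reduce top mod 295: now compute (59/295).
Reciprocity: 59 ≡ 3 and 295 ≡ 3 (mod 4), so (59/295) = −(295/59).
Reduce top mod 59: now compute (0/59).
Top reduces to 0: gcd > 1, so the symbol is 0.

0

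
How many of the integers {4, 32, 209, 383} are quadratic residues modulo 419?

(4/419) = +1 → QR.
(32/419) = -1 → non-residue.
(209/419) = +1 → QR.
(383/419) = -1 → non-residue.
Total quadratic residues among the 4: 2.

2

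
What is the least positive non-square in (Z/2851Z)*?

2

(2/2851) = −1, so 2 is the smallest positive non-residue mod 2851.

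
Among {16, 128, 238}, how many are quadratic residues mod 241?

(16/241) = +1 → QR.
(128/241) = +1 → QR.
(238/241) = +1 → QR.
Total quadratic residues among the 3: 3.

3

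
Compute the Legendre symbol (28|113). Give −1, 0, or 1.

Euler's criterion: (28/113) ≡ 28^56 (mod 113).
28^2 ≡ 106 (mod 113)
28^4 ≡ 49 (mod 113)
28^8 ≡ 28 (mod 113)
28^16 ≡ 106 (mod 113)
28^32 ≡ 49 (mod 113)
28^56 = 28^(32+16+8) ≡ 1 (mod 113).
Result is 1, so (28/113) = 1.

1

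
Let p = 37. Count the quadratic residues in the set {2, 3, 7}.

(2/37) = -1 → non-residue.
(3/37) = +1 → QR.
(7/37) = +1 → QR.
Total quadratic residues among the 3: 2.

2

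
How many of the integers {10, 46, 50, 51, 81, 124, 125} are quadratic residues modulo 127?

(10/127) = -1 → non-residue.
(46/127) = -1 → non-residue.
(50/127) = +1 → QR.
(51/127) = -1 → non-residue.
(81/127) = +1 → QR.
(124/127) = +1 → QR.
(125/127) = -1 → non-residue.
Total quadratic residues among the 7: 3.

3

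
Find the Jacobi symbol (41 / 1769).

-1

Reciprocity: 41 ≡ 1 and 1769 ≡ 1 (mod 4), so (41/1769) = +(1769/41).
Reduce top mod 41: now compute (6/41).
Pull out 2: since 41 ≡ 1 (mod 8), (2/41) = +1.
Reciprocity: 3 ≡ 3 and 41 ≡ 1 (mod 4), so (3/41) = +(41/3).
Reduce top mod 3: now compute (2/3).
Pull out 2: since 3 ≡ 3 (mod 8), (2/3) = -1.
Reached (1/3) = 1. Collecting the sign flips along the way, the symbol is -1.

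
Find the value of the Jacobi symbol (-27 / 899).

-1

First reduce: -27 ≡ 872 (mod 899).
Pull out 2^3: since 899 ≡ 3 (mod 8), (2/899) = -1, so (2/899)^3 = -1.
Reciprocity: 109 ≡ 1 and 899 ≡ 3 (mod 4), so (109/899) = +(899/109).
Reduce top mod 109: now compute (27/109).
Reciprocity: 27 ≡ 3 and 109 ≡ 1 (mod 4), so (27/109) = +(109/27).
Reduce top mod 27: now compute (1/27).
Reached (1/27) = 1. Collecting the sign flips along the way, the symbol is -1.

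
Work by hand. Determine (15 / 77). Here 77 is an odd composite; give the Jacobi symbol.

1

Reciprocity: 15 ≡ 3 and 77 ≡ 1 (mod 4), so (15/77) = +(77/15).
Reduce top mod 15: now compute (2/15).
Pull out 2: since 15 ≡ 7 (mod 8), (2/15) = +1.
Reached (1/15) = 1. Collecting the sign flips along the way, the symbol is +1.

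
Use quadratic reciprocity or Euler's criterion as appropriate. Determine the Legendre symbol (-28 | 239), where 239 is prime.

1

First reduce: -28 ≡ 211 (mod 239).
Reciprocity: 211 ≡ 3 and 239 ≡ 3 (mod 4), so (211/239) = −(239/211).
Reduce top mod 211: now compute (28/211).
Pull out 2^2: since 211 ≡ 3 (mod 8), (2/211) = -1, so (2/211)^2 = +1.
Reciprocity: 7 ≡ 3 and 211 ≡ 3 (mod 4), so (7/211) = −(211/7).
Reduce top mod 7: now compute (1/7).
Reached (1/7) = 1. Collecting the sign flips along the way, the symbol is +1.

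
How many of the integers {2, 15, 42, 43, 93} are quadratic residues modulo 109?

3

(2/109) = -1 → non-residue.
(15/109) = +1 → QR.
(42/109) = -1 → non-residue.
(43/109) = +1 → QR.
(93/109) = +1 → QR.
Total quadratic residues among the 5: 3.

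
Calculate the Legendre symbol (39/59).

Euler's criterion: (39/59) ≡ 39^29 (mod 59).
39^2 ≡ 46 (mod 59)
39^4 ≡ 51 (mod 59)
39^8 ≡ 5 (mod 59)
39^16 ≡ 25 (mod 59)
39^29 = 39^(16+8+4+1) ≡ 58 (mod 59).
Result is 58 ≡ −1, so (39/59) = −1.

-1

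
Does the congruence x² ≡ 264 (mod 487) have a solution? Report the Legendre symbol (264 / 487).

1

Euler's criterion: (264/487) ≡ 264^243 (mod 487).
264^2 ≡ 55 (mod 487)
264^4 ≡ 103 (mod 487)
264^8 ≡ 382 (mod 487)
264^16 ≡ 311 (mod 487)
264^32 ≡ 295 (mod 487)
264^64 ≡ 339 (mod 487)
264^128 ≡ 476 (mod 487)
264^243 = 264^(128+64+32+16+2+1) ≡ 1 (mod 487).
Result is 1, so (264/487) = 1.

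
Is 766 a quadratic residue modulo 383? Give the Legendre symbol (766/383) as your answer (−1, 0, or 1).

First reduce: 766 ≡ 0 (mod 383).
Top reduces to 0: gcd > 1, so the symbol is 0.

0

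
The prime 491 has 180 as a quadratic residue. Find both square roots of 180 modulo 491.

100, 391

Since 491 ≡ 3 (mod 4), a square root of 180 is 180^((491+1)/4) = 180^123 mod 491.
Repeated squaring: 180^2≡485, 180^4≡36, 180^8≡314, 180^16≡396, 180^32≡187, 180^64≡108 (mod 491).
180^123 = 180^(64+32+16+8+2+1) ≡ 100 (mod 491).
Check: 100² = 10000 ≡ 180 (mod 491). The two roots are 100 and 391.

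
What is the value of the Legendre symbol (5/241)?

1

Reciprocity: 5 ≡ 1 and 241 ≡ 1 (mod 4), so (5/241) = +(241/5).
Reduce top mod 5: now compute (1/5).
Reached (1/5) = 1. Collecting the sign flips along the way, the symbol is +1.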